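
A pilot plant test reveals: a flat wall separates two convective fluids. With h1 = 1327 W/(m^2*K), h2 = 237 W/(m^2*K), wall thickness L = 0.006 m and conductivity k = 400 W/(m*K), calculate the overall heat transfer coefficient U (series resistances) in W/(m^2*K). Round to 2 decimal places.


1/U = 1/h1 + L/k + 1/h2
1/U = 1/1327 + 0.006/400 + 1/237
1/U = 0.0007535795 + 1.5e-05 + 0.0042194093
1/U = 0.0049879888
U = 200.48 W/(m^2*K)


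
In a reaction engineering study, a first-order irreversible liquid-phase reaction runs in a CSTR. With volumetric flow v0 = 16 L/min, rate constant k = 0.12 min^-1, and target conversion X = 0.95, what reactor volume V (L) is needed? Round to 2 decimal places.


V = v0 * X / (k * (1 - X))
V = 16 * 0.95 / (0.12 * (1 - 0.95))
V = 15.2 / (0.12 * 0.05)
V = 15.2 / 0.006
V = 2533.33 L


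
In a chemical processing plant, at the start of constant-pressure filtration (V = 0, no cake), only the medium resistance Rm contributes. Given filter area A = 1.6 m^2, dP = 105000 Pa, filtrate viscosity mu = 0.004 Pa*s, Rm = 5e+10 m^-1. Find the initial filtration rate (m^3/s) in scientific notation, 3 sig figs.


rate = A * dP / (mu * Rm)
rate = 1.6 * 105000 / (0.004 * 5e+10)
rate = 168000.0 / 2.000e+08
rate = 8.40e-04 m^3/s


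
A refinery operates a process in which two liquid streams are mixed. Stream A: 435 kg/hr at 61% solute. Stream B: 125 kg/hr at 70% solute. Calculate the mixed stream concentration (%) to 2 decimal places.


Mass balance on solute: F1*x1 + F2*x2 = F3*x3
F3 = F1 + F2 = 435 + 125 = 560 kg/hr
x3 = (F1*x1 + F2*x2)/F3
x3 = (435*0.61 + 125*0.7) / 560
x3 = 63.01%


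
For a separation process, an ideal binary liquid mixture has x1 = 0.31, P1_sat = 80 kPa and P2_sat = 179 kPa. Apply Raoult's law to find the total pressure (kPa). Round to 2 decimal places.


P = x1*P1_sat + x2*P2_sat
x2 = 1 - x1 = 1 - 0.31 = 0.69
P = 0.31*80 + 0.69*179
P = 24.8 + 123.51
P = 148.31 kPa


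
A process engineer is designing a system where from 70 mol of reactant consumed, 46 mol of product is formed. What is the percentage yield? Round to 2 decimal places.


Yield = (moles product / moles consumed) * 100%
Yield = (46 / 70) * 100
Yield = 0.6571 * 100
Yield = 65.71%


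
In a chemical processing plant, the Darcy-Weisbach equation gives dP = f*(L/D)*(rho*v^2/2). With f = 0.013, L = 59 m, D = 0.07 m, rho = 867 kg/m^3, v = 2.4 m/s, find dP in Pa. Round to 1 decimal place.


dP = f * (L/D) * (rho*v^2/2)
dP = 0.013 * (59/0.07) * (867*2.4^2/2)
L/D = 842.85714286
rho*v^2/2 = 867*5.76/2 = 2496.96
dP = 0.013 * 842.85714286 * 2496.96
dP = 27359.5 Pa


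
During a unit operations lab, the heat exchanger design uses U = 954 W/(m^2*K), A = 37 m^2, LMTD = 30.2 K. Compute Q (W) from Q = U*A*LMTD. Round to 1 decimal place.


Q = U * A * LMTD
Q = 954 * 37 * 30.2
Q = 1065999.6 W


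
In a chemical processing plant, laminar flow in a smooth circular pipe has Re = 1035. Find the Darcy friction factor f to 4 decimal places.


f = 64 / Re
f = 64 / 1035
f = 0.0618


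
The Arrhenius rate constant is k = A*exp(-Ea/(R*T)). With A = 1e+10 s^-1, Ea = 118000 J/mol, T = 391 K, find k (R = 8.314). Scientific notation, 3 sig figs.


k = A * exp(-Ea/(R*T))
k = 1e+10 * exp(-118000 / (8.314 * 391))
k = 1e+10 * exp(-36.299048)
k = 1.72e-06


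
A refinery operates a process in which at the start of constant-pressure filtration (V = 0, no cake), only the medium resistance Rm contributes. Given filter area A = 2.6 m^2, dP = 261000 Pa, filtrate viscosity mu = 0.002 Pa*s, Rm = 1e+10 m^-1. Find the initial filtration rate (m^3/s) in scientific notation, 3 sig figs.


rate = A * dP / (mu * Rm)
rate = 2.6 * 261000 / (0.002 * 1e+10)
rate = 678600.0 / 2.000e+07
rate = 3.39e-02 m^3/s


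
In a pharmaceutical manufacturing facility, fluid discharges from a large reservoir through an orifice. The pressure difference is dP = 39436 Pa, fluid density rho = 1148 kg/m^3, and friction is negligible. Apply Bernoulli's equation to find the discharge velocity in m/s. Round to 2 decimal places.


v = sqrt(2*dP/rho)
v = sqrt(2*39436/1148)
v = sqrt(68.703833)
v = 8.29 m/s


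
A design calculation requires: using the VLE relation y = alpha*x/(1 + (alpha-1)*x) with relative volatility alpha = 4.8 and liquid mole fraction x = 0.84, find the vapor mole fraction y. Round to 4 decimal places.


y = alpha*x / (1 + (alpha-1)*x)
y = 4.8*0.84 / (1 + (4.8-1)*0.84)
y = 4.032 / (1 + 3.192)
y = 4.032 / 4.192
y = 0.9618


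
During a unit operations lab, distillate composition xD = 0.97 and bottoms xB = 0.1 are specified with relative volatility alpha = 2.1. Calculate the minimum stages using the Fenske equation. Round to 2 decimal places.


N_min = ln((xD*(1-xB))/(xB*(1-xD))) / ln(alpha)
Numerator inside ln: 0.873 / 0.003 = 291.0
ln(291.0) = 5.673323
ln(alpha) = ln(2.1) = 0.741937
N_min = 5.673323 / 0.741937 = 7.65


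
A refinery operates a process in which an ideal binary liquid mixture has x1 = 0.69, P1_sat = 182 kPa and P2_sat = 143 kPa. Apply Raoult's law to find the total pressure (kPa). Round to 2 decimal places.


P = x1*P1_sat + x2*P2_sat
x2 = 1 - x1 = 1 - 0.69 = 0.31
P = 0.69*182 + 0.31*143
P = 125.58 + 44.33
P = 169.91 kPa


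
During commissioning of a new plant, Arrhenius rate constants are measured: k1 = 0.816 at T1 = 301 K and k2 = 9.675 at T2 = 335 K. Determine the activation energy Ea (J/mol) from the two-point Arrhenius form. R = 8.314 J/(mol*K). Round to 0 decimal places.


Ea = R * ln(k2/k1) / (1/T1 - 1/T2)
ln(k2/k1) = ln(9.675/0.816) = 2.4728862
1/T1 - 1/T2 = 1/301 - 1/335 = 0.000337184509
Ea = 8.314 * 2.4728862 / 0.000337184509
Ea = 60974 J/mol


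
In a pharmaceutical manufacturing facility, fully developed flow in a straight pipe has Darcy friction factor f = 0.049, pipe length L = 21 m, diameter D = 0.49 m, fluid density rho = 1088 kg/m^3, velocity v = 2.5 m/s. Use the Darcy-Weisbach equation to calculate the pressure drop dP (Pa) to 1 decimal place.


dP = f * (L/D) * (rho*v^2/2)
dP = 0.049 * (21/0.49) * (1088*2.5^2/2)
L/D = 42.85714286
rho*v^2/2 = 1088*6.25/2 = 3400.0
dP = 0.049 * 42.85714286 * 3400.0
dP = 7140.0 Pa


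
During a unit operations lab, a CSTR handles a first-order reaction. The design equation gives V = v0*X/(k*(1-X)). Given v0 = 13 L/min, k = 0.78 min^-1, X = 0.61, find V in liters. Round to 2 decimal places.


V = v0 * X / (k * (1 - X))
V = 13 * 0.61 / (0.78 * (1 - 0.61))
V = 7.93 / (0.78 * 0.39)
V = 7.93 / 0.3042
V = 26.07 L


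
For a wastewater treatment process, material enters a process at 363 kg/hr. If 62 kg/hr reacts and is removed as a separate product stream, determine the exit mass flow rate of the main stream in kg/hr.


Steady-state mass balance on the main outlet: F_out = F_in - F_removed
F_out = 363 - 62
F_out = 301 kg/hr


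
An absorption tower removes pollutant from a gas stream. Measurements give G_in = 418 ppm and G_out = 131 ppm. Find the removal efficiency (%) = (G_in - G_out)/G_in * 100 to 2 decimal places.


Efficiency = (G_in - G_out) / G_in * 100%
Efficiency = (418 - 131) / 418 * 100
Efficiency = 287 / 418 * 100
Efficiency = 68.66%


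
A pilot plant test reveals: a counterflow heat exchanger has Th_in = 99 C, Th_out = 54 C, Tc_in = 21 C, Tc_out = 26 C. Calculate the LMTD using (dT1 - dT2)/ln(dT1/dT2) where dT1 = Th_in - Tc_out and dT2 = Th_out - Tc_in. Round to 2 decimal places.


dT1 = Th_in - Tc_out = 99 - 26 = 73
dT2 = Th_out - Tc_in = 54 - 21 = 33
LMTD = (dT1 - dT2) / ln(dT1/dT2)
LMTD = (73 - 33) / ln(73/33)
LMTD = 50.38 K


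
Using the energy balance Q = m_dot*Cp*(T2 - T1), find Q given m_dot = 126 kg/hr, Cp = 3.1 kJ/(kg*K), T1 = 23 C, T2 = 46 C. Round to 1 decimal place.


Q = m_dot * Cp * (T2 - T1)
Q = 126 * 3.1 * (46 - 23)
Q = 126 * 3.1 * 23
Q = 8983.8 kJ/hr


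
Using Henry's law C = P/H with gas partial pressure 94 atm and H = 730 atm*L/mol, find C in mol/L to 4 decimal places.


C = P / H
C = 94 / 730
C = 0.1288 mol/L


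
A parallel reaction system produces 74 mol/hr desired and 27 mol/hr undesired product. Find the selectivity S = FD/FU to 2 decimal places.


S = desired product rate / undesired product rate
S = 74 / 27
S = 2.74


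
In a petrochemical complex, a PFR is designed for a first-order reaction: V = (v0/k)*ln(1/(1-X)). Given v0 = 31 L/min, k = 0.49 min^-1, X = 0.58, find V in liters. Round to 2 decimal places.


V = (v0/k) * ln(1/(1-X))
V = (31/0.49) * ln(1/(1-0.58))
V = 63.265306 * ln(2.380952)
V = 63.265306 * 0.8675
V = 54.88 L


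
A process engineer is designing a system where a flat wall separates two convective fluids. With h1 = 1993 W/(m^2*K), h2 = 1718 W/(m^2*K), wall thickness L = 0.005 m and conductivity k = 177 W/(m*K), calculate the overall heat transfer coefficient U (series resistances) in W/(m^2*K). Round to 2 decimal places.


1/U = 1/h1 + L/k + 1/h2
1/U = 1/1993 + 0.005/177 + 1/1718
1/U = 0.0005017561 + 2.82486e-05 + 0.0005820722
1/U = 0.0011120769
U = 899.22 W/(m^2*K)


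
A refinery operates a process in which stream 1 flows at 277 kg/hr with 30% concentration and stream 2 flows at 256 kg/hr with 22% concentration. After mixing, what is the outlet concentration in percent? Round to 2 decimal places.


Mass balance on solute: F1*x1 + F2*x2 = F3*x3
F3 = F1 + F2 = 277 + 256 = 533 kg/hr
x3 = (F1*x1 + F2*x2)/F3
x3 = (277*0.3 + 256*0.22) / 533
x3 = 26.16%


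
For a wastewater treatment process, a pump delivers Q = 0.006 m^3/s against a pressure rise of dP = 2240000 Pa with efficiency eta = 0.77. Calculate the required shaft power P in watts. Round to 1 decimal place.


P = Q * dP / eta
P = 0.006 * 2240000 / 0.77
P = 13440.0 / 0.77
P = 17454.5 W


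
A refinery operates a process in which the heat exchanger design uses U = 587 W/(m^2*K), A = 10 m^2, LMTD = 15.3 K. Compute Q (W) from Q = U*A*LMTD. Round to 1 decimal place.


Q = U * A * LMTD
Q = 587 * 10 * 15.3
Q = 89811.0 W


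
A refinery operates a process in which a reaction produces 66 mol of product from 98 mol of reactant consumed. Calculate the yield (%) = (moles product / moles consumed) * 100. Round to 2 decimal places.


Yield = (moles product / moles consumed) * 100%
Yield = (66 / 98) * 100
Yield = 0.6735 * 100
Yield = 67.35%


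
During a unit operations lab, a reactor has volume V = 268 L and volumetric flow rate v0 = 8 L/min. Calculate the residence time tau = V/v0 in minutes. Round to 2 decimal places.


tau = V / v0
tau = 268 / 8
tau = 33.50 min


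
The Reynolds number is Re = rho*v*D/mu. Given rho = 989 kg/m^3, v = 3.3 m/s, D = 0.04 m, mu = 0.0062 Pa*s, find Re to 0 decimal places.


Re = rho * v * D / mu
Re = 989 * 3.3 * 0.04 / 0.0062
Re = 130.548 / 0.0062
Re = 21056


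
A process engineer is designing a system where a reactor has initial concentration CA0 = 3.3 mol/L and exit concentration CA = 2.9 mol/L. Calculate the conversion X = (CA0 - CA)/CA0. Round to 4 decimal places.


X = (CA0 - CA) / CA0
X = (3.3 - 2.9) / 3.3
X = 0.4 / 3.3
X = 0.1212


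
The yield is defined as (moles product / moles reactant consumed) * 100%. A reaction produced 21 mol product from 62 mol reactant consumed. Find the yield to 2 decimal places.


Yield = (moles product / moles consumed) * 100%
Yield = (21 / 62) * 100
Yield = 0.3387 * 100
Yield = 33.87%


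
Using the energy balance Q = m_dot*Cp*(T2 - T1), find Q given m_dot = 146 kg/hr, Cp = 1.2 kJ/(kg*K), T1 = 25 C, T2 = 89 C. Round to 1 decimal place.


Q = m_dot * Cp * (T2 - T1)
Q = 146 * 1.2 * (89 - 25)
Q = 146 * 1.2 * 64
Q = 11212.8 kJ/hr


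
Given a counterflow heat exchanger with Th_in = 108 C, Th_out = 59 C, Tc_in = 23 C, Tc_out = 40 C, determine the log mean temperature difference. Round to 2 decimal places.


dT1 = Th_in - Tc_out = 108 - 40 = 68
dT2 = Th_out - Tc_in = 59 - 23 = 36
LMTD = (dT1 - dT2) / ln(dT1/dT2)
LMTD = (68 - 36) / ln(68/36)
LMTD = 50.32 K


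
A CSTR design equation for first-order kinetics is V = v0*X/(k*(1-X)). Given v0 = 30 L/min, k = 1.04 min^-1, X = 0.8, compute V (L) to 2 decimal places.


V = v0 * X / (k * (1 - X))
V = 30 * 0.8 / (1.04 * (1 - 0.8))
V = 24.0 / (1.04 * 0.2)
V = 24.0 / 0.208
V = 115.38 L


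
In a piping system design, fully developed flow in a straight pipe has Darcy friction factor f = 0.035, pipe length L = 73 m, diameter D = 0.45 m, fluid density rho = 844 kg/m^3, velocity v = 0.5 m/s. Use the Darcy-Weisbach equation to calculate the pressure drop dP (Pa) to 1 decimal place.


dP = f * (L/D) * (rho*v^2/2)
dP = 0.035 * (73/0.45) * (844*0.5^2/2)
L/D = 162.22222222
rho*v^2/2 = 844*0.25/2 = 105.5
dP = 0.035 * 162.22222222 * 105.5
dP = 599.0 Pa


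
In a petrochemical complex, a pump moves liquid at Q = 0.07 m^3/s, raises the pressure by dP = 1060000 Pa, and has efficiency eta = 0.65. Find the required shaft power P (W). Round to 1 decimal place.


P = Q * dP / eta
P = 0.07 * 1060000 / 0.65
P = 74200.0 / 0.65
P = 114153.8 W


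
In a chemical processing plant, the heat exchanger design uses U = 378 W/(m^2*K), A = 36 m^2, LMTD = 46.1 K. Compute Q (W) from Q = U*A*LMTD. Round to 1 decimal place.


Q = U * A * LMTD
Q = 378 * 36 * 46.1
Q = 627328.8 W


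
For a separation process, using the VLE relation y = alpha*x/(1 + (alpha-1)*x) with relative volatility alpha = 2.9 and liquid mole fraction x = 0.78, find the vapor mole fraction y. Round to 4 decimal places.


y = alpha*x / (1 + (alpha-1)*x)
y = 2.9*0.78 / (1 + (2.9-1)*0.78)
y = 2.262 / (1 + 1.482)
y = 2.262 / 2.482
y = 0.9114


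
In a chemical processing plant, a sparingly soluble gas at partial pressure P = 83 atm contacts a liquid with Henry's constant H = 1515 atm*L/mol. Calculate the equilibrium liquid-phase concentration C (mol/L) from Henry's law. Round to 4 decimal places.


C = P / H
C = 83 / 1515
C = 0.0548 mol/L


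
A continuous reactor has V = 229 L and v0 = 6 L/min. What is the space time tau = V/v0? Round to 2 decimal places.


tau = V / v0
tau = 229 / 6
tau = 38.17 min


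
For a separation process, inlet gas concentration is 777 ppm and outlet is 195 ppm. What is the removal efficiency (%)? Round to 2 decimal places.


Efficiency = (G_in - G_out) / G_in * 100%
Efficiency = (777 - 195) / 777 * 100
Efficiency = 582 / 777 * 100
Efficiency = 74.90%


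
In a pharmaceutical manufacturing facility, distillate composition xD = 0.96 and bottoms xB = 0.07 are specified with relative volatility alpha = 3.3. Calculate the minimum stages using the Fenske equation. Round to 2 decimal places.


N_min = ln((xD*(1-xB))/(xB*(1-xD))) / ln(alpha)
Numerator inside ln: 0.8928 / 0.0028 = 318.857143
ln(318.857143) = 5.764743
ln(alpha) = ln(3.3) = 1.193922
N_min = 5.764743 / 1.193922 = 4.83


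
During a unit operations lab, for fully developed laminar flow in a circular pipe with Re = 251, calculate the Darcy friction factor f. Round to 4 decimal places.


f = 64 / Re
f = 64 / 251
f = 0.2550


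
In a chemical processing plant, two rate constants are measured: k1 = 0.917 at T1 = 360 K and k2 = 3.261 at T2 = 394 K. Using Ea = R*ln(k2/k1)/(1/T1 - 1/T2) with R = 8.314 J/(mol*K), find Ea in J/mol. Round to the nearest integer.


Ea = R * ln(k2/k1) / (1/T1 - 1/T2)
ln(k2/k1) = ln(3.261/0.917) = 1.2686817
1/T1 - 1/T2 = 1/360 - 1/394 = 0.000239706712
Ea = 8.314 * 1.2686817 / 0.000239706712
Ea = 44003 J/mol


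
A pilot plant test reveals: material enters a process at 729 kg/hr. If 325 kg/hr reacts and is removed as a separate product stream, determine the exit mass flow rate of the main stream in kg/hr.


Steady-state mass balance on the main outlet: F_out = F_in - F_removed
F_out = 729 - 325
F_out = 404 kg/hr


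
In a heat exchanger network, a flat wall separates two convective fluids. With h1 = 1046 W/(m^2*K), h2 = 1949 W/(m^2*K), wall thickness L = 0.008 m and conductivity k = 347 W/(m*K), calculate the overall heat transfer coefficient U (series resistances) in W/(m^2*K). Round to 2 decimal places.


1/U = 1/h1 + L/k + 1/h2
1/U = 1/1046 + 0.008/347 + 1/1949
1/U = 0.0009560229 + 2.30548e-05 + 0.0005130836
1/U = 0.0014921613
U = 670.17 W/(m^2*K)


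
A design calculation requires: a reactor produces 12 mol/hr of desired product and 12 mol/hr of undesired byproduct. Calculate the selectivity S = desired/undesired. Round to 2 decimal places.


S = desired product rate / undesired product rate
S = 12 / 12
S = 1.00


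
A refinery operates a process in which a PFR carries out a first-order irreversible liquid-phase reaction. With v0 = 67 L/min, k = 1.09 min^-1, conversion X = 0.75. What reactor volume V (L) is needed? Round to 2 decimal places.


V = (v0/k) * ln(1/(1-X))
V = (67/1.09) * ln(1/(1-0.75))
V = 61.46789 * ln(4.0)
V = 61.46789 * 1.386294
V = 85.21 L


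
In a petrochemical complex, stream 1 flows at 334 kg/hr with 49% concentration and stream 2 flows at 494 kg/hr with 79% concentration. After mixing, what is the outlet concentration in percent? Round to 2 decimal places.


Mass balance on solute: F1*x1 + F2*x2 = F3*x3
F3 = F1 + F2 = 334 + 494 = 828 kg/hr
x3 = (F1*x1 + F2*x2)/F3
x3 = (334*0.49 + 494*0.79) / 828
x3 = 66.90%


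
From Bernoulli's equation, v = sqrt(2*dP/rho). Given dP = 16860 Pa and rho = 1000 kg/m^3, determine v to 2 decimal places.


v = sqrt(2*dP/rho)
v = sqrt(2*16860/1000)
v = sqrt(33.72)
v = 5.81 m/s


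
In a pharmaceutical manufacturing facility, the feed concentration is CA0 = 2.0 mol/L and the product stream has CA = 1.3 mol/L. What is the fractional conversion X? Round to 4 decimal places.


X = (CA0 - CA) / CA0
X = (2.0 - 1.3) / 2.0
X = 0.7 / 2.0
X = 0.3500


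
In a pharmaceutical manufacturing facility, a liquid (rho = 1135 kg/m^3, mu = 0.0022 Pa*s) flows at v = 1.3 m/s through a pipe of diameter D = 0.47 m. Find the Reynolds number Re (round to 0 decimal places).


Re = rho * v * D / mu
Re = 1135 * 1.3 * 0.47 / 0.0022
Re = 693.485 / 0.0022
Re = 315220


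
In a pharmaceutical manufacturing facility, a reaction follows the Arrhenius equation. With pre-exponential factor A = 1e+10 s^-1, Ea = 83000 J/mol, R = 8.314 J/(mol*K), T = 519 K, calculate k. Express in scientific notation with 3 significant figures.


k = A * exp(-Ea/(R*T))
k = 1e+10 * exp(-83000 / (8.314 * 519))
k = 1e+10 * exp(-19.235378)
k = 4.43e+01


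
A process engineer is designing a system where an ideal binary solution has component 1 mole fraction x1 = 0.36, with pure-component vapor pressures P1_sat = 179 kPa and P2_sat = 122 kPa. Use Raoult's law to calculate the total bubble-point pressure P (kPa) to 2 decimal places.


P = x1*P1_sat + x2*P2_sat
x2 = 1 - x1 = 1 - 0.36 = 0.64
P = 0.36*179 + 0.64*122
P = 64.44 + 78.08
P = 142.52 kPa


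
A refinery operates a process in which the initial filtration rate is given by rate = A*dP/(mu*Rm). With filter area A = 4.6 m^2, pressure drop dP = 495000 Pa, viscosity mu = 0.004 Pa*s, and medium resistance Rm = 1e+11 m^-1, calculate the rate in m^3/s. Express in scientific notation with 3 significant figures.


rate = A * dP / (mu * Rm)
rate = 4.6 * 495000 / (0.004 * 1e+11)
rate = 2277000.0 / 4.000e+08
rate = 5.69e-03 m^3/s


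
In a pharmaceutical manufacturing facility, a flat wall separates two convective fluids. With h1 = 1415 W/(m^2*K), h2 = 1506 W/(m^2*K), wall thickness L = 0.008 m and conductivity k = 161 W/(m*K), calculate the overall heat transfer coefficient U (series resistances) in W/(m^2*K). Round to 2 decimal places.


1/U = 1/h1 + L/k + 1/h2
1/U = 1/1415 + 0.008/161 + 1/1506
1/U = 0.0007067138 + 4.96894e-05 + 0.0006640106
1/U = 0.0014204138
U = 704.02 W/(m^2*K)


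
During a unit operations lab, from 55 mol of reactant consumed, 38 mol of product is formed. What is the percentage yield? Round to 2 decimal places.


Yield = (moles product / moles consumed) * 100%
Yield = (38 / 55) * 100
Yield = 0.6909 * 100
Yield = 69.09%


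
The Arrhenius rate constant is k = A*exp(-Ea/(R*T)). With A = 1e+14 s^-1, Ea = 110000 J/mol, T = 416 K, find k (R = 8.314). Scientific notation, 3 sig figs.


k = A * exp(-Ea/(R*T))
k = 1e+14 * exp(-110000 / (8.314 * 416))
k = 1e+14 * exp(-31.804556)
k = 1.54e+00


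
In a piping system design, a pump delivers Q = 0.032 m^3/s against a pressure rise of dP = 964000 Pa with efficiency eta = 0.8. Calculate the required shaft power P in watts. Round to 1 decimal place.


P = Q * dP / eta
P = 0.032 * 964000 / 0.8
P = 30848.0 / 0.8
P = 38560.0 W


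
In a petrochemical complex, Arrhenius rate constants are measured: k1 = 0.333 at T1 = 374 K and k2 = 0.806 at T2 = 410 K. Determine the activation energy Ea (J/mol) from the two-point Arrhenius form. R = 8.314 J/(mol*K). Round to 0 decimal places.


Ea = R * ln(k2/k1) / (1/T1 - 1/T2)
ln(k2/k1) = ln(0.806/0.333) = 0.8839413
1/T1 - 1/T2 = 1/374 - 1/410 = 0.000234772401
Ea = 8.314 * 0.8839413 / 0.000234772401
Ea = 31303 J/mol


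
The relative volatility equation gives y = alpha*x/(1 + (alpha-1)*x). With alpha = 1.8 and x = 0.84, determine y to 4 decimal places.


y = alpha*x / (1 + (alpha-1)*x)
y = 1.8*0.84 / (1 + (1.8-1)*0.84)
y = 1.512 / (1 + 0.672)
y = 1.512 / 1.672
y = 0.9043


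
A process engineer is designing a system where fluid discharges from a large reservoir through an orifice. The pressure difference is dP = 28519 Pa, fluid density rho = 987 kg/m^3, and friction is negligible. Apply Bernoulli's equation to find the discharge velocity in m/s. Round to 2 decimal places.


v = sqrt(2*dP/rho)
v = sqrt(2*28519/987)
v = sqrt(57.78926)
v = 7.60 m/s


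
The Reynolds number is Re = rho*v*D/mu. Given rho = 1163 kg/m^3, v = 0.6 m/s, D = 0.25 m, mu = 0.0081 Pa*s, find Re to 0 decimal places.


Re = rho * v * D / mu
Re = 1163 * 0.6 * 0.25 / 0.0081
Re = 174.45 / 0.0081
Re = 21537


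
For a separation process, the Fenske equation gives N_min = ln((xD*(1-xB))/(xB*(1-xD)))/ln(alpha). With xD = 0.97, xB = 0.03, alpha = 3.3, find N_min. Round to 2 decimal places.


N_min = ln((xD*(1-xB))/(xB*(1-xD))) / ln(alpha)
Numerator inside ln: 0.9409 / 0.0009 = 1045.444444
ln(1045.444444) = 6.952197
ln(alpha) = ln(3.3) = 1.193922
N_min = 6.952197 / 1.193922 = 5.82


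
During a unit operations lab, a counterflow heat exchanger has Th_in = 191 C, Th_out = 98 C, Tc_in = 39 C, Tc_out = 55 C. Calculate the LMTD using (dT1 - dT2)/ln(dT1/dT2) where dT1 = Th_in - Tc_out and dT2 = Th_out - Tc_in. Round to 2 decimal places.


dT1 = Th_in - Tc_out = 191 - 55 = 136
dT2 = Th_out - Tc_in = 98 - 39 = 59
LMTD = (dT1 - dT2) / ln(dT1/dT2)
LMTD = (136 - 59) / ln(136/59)
LMTD = 92.20 K


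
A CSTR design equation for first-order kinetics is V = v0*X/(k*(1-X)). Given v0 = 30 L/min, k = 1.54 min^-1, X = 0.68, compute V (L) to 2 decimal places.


V = v0 * X / (k * (1 - X))
V = 30 * 0.68 / (1.54 * (1 - 0.68))
V = 20.4 / (1.54 * 0.32)
V = 20.4 / 0.4928
V = 41.40 L


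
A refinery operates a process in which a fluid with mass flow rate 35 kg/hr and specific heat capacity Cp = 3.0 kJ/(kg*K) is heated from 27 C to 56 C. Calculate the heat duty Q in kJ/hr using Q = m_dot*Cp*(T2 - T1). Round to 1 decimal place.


Q = m_dot * Cp * (T2 - T1)
Q = 35 * 3.0 * (56 - 27)
Q = 35 * 3.0 * 29
Q = 3045.0 kJ/hr


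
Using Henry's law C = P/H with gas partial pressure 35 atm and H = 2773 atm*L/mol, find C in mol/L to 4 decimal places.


C = P / H
C = 35 / 2773
C = 0.0126 mol/L


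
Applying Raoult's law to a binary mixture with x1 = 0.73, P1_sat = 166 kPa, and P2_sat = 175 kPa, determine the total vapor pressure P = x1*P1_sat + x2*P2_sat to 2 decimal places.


P = x1*P1_sat + x2*P2_sat
x2 = 1 - x1 = 1 - 0.73 = 0.27
P = 0.73*166 + 0.27*175
P = 121.18 + 47.25
P = 168.43 kPa


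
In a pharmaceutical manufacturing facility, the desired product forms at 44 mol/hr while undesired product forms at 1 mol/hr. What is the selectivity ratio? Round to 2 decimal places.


S = desired product rate / undesired product rate
S = 44 / 1
S = 44.00


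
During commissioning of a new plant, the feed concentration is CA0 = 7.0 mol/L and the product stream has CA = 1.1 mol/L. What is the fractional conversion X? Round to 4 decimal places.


X = (CA0 - CA) / CA0
X = (7.0 - 1.1) / 7.0
X = 5.9 / 7.0
X = 0.8429


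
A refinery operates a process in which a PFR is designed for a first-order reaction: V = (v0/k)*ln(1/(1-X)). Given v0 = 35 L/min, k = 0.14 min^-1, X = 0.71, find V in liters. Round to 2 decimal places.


V = (v0/k) * ln(1/(1-X))
V = (35/0.14) * ln(1/(1-0.71))
V = 250.0 * ln(3.448276)
V = 250.0 * 1.237874
V = 309.47 L


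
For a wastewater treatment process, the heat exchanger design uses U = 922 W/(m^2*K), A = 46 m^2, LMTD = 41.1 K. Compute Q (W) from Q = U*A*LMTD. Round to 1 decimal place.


Q = U * A * LMTD
Q = 922 * 46 * 41.1
Q = 1743133.2 W


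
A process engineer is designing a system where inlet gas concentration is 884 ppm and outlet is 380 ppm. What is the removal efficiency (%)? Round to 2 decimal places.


Efficiency = (G_in - G_out) / G_in * 100%
Efficiency = (884 - 380) / 884 * 100
Efficiency = 504 / 884 * 100
Efficiency = 57.01%


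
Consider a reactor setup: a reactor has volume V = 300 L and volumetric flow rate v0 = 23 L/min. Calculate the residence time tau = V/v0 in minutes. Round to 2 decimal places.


tau = V / v0
tau = 300 / 23
tau = 13.04 min


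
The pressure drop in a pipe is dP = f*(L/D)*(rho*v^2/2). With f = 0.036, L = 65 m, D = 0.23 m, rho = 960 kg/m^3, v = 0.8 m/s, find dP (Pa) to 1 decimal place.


dP = f * (L/D) * (rho*v^2/2)
dP = 0.036 * (65/0.23) * (960*0.8^2/2)
L/D = 282.60869565
rho*v^2/2 = 960*0.64/2 = 307.2
dP = 0.036 * 282.60869565 * 307.2
dP = 3125.4 Pa


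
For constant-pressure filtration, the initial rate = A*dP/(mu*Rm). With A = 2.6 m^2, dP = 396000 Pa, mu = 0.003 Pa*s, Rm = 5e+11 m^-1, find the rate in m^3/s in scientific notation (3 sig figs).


rate = A * dP / (mu * Rm)
rate = 2.6 * 396000 / (0.003 * 5e+11)
rate = 1029600.0 / 1.500e+09
rate = 6.86e-04 m^3/s


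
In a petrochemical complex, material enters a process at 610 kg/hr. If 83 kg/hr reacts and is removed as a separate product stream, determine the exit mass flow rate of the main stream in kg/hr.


Steady-state mass balance on the main outlet: F_out = F_in - F_removed
F_out = 610 - 83
F_out = 527 kg/hr


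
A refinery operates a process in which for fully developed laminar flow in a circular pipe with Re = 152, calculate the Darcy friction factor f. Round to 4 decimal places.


f = 64 / Re
f = 64 / 152
f = 0.4211


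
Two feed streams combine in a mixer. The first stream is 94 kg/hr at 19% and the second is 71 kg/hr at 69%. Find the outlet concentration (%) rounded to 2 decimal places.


Mass balance on solute: F1*x1 + F2*x2 = F3*x3
F3 = F1 + F2 = 94 + 71 = 165 kg/hr
x3 = (F1*x1 + F2*x2)/F3
x3 = (94*0.19 + 71*0.69) / 165
x3 = 40.52%


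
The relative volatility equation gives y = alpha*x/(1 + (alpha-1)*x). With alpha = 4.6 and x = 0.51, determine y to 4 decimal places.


y = alpha*x / (1 + (alpha-1)*x)
y = 4.6*0.51 / (1 + (4.6-1)*0.51)
y = 2.346 / (1 + 1.836)
y = 2.346 / 2.836
y = 0.8272


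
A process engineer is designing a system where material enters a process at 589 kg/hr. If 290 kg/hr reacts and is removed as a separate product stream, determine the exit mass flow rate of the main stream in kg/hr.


Steady-state mass balance on the main outlet: F_out = F_in - F_removed
F_out = 589 - 290
F_out = 299 kg/hr


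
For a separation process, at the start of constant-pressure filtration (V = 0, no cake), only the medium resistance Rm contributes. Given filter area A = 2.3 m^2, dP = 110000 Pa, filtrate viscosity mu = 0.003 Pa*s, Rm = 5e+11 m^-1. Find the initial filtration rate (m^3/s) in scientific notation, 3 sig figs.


rate = A * dP / (mu * Rm)
rate = 2.3 * 110000 / (0.003 * 5e+11)
rate = 253000.0 / 1.500e+09
rate = 1.69e-04 m^3/s


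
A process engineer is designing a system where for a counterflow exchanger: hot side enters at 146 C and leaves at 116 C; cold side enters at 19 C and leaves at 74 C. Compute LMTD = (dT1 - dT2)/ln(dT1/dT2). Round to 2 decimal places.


dT1 = Th_in - Tc_out = 146 - 74 = 72
dT2 = Th_out - Tc_in = 116 - 19 = 97
LMTD = (dT1 - dT2) / ln(dT1/dT2)
LMTD = (72 - 97) / ln(72/97)
LMTD = 83.88 K


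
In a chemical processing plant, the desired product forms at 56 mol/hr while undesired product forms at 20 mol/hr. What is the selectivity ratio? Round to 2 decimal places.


S = desired product rate / undesired product rate
S = 56 / 20
S = 2.80


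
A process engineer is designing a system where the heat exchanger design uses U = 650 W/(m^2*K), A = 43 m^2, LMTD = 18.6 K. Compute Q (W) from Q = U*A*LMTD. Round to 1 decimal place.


Q = U * A * LMTD
Q = 650 * 43 * 18.6
Q = 519870.0 W


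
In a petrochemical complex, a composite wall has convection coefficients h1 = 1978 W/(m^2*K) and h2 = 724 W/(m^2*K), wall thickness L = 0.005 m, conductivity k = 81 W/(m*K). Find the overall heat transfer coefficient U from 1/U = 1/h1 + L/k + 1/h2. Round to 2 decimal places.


1/U = 1/h1 + L/k + 1/h2
1/U = 1/1978 + 0.005/81 + 1/724
1/U = 0.0005055612 + 6.17284e-05 + 0.0013812155
1/U = 0.0019485051
U = 513.21 W/(m^2*K)


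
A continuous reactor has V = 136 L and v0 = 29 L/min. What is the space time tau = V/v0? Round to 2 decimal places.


tau = V / v0
tau = 136 / 29
tau = 4.69 min


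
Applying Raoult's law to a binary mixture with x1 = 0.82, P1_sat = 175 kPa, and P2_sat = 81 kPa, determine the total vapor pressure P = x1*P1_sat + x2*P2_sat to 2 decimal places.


P = x1*P1_sat + x2*P2_sat
x2 = 1 - x1 = 1 - 0.82 = 0.18
P = 0.82*175 + 0.18*81
P = 143.5 + 14.58
P = 158.08 kPa


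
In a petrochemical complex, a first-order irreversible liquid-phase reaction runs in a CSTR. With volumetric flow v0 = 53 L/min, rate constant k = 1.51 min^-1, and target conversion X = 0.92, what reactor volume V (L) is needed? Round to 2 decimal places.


V = v0 * X / (k * (1 - X))
V = 53 * 0.92 / (1.51 * (1 - 0.92))
V = 48.76 / (1.51 * 0.08)
V = 48.76 / 0.1208
V = 403.64 L


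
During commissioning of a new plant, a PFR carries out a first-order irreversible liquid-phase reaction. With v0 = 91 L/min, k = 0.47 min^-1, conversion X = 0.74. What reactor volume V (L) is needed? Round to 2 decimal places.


V = (v0/k) * ln(1/(1-X))
V = (91/0.47) * ln(1/(1-0.74))
V = 193.617021 * ln(3.846154)
V = 193.617021 * 1.347074
V = 260.82 L


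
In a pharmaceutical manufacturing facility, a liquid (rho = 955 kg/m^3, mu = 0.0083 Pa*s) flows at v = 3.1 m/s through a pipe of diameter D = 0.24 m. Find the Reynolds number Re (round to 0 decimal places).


Re = rho * v * D / mu
Re = 955 * 3.1 * 0.24 / 0.0083
Re = 710.52 / 0.0083
Re = 85605


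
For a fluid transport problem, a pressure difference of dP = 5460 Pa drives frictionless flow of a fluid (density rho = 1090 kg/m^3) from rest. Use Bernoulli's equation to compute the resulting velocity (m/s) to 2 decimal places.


v = sqrt(2*dP/rho)
v = sqrt(2*5460/1090)
v = sqrt(10.018349)
v = 3.17 m/s


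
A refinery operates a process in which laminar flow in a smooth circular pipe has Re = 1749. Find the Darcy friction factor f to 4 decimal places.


f = 64 / Re
f = 64 / 1749
f = 0.0366


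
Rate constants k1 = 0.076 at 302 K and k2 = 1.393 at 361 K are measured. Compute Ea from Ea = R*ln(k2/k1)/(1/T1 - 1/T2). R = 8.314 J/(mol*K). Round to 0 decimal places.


Ea = R * ln(k2/k1) / (1/T1 - 1/T2)
ln(k2/k1) = ln(1.393/0.076) = 2.9084816
1/T1 - 1/T2 = 1/302 - 1/361 = 0.000541175176
Ea = 8.314 * 2.9084816 / 0.000541175176
Ea = 44683 J/mol


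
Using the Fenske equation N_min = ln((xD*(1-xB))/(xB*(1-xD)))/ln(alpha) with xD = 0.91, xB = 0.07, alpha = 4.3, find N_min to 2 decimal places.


N_min = ln((xD*(1-xB))/(xB*(1-xD))) / ln(alpha)
Numerator inside ln: 0.8463 / 0.0063 = 134.333333
ln(134.333333) = 4.900324
ln(alpha) = ln(4.3) = 1.458615
N_min = 4.900324 / 1.458615 = 3.36


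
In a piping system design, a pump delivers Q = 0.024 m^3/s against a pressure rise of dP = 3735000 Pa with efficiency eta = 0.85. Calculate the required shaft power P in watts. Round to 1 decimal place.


P = Q * dP / eta
P = 0.024 * 3735000 / 0.85
P = 89640.0 / 0.85
P = 105458.8 W


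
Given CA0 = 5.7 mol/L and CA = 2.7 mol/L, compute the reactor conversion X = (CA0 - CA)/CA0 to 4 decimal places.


X = (CA0 - CA) / CA0
X = (5.7 - 2.7) / 5.7
X = 3.0 / 5.7
X = 0.5263


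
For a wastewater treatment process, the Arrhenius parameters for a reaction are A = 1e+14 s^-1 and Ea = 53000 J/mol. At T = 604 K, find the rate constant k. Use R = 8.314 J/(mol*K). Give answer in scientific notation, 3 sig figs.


k = A * exp(-Ea/(R*T))
k = 1e+14 * exp(-53000 / (8.314 * 604))
k = 1e+14 * exp(-10.554287)
k = 2.61e+09


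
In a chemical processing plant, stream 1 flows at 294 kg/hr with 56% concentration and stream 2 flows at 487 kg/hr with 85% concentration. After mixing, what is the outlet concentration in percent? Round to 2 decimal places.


Mass balance on solute: F1*x1 + F2*x2 = F3*x3
F3 = F1 + F2 = 294 + 487 = 781 kg/hr
x3 = (F1*x1 + F2*x2)/F3
x3 = (294*0.56 + 487*0.85) / 781
x3 = 74.08%


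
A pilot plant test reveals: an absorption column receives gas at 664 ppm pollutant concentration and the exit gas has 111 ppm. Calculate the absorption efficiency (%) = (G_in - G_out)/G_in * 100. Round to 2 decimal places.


Efficiency = (G_in - G_out) / G_in * 100%
Efficiency = (664 - 111) / 664 * 100
Efficiency = 553 / 664 * 100
Efficiency = 83.28%


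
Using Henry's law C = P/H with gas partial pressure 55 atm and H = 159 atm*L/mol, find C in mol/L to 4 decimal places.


C = P / H
C = 55 / 159
C = 0.3459 mol/L


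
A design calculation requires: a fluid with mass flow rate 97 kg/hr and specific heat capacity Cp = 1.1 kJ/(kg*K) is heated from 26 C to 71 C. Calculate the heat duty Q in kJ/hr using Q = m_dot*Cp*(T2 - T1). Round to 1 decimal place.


Q = m_dot * Cp * (T2 - T1)
Q = 97 * 1.1 * (71 - 26)
Q = 97 * 1.1 * 45
Q = 4801.5 kJ/hr


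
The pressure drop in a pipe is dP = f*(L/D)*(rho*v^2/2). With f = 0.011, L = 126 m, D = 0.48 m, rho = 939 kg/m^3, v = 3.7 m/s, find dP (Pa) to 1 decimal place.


dP = f * (L/D) * (rho*v^2/2)
dP = 0.011 * (126/0.48) * (939*3.7^2/2)
L/D = 262.5
rho*v^2/2 = 939*13.69/2 = 6427.455
dP = 0.011 * 262.5 * 6427.455
dP = 18559.3 Pa


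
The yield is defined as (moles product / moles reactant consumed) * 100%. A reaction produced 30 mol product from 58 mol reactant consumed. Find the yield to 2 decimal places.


Yield = (moles product / moles consumed) * 100%
Yield = (30 / 58) * 100
Yield = 0.5172 * 100
Yield = 51.72%


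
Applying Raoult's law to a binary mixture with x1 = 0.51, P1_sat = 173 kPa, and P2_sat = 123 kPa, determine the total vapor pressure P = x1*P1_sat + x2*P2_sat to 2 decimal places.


P = x1*P1_sat + x2*P2_sat
x2 = 1 - x1 = 1 - 0.51 = 0.49
P = 0.51*173 + 0.49*123
P = 88.23 + 60.27
P = 148.50 kPa


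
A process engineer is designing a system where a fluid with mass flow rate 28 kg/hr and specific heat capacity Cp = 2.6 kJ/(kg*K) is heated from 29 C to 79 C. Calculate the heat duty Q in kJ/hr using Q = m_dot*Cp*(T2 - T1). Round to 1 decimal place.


Q = m_dot * Cp * (T2 - T1)
Q = 28 * 2.6 * (79 - 29)
Q = 28 * 2.6 * 50
Q = 3640.0 kJ/hr


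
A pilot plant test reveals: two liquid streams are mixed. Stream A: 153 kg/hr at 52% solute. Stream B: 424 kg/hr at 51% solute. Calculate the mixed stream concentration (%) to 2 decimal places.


Mass balance on solute: F1*x1 + F2*x2 = F3*x3
F3 = F1 + F2 = 153 + 424 = 577 kg/hr
x3 = (F1*x1 + F2*x2)/F3
x3 = (153*0.52 + 424*0.51) / 577
x3 = 51.27%


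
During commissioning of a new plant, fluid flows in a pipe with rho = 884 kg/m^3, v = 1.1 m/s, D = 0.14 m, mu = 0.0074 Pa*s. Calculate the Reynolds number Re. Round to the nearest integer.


Re = rho * v * D / mu
Re = 884 * 1.1 * 0.14 / 0.0074
Re = 136.136 / 0.0074
Re = 18397


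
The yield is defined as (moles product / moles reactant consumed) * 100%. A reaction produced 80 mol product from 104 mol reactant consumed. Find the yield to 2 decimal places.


Yield = (moles product / moles consumed) * 100%
Yield = (80 / 104) * 100
Yield = 0.7692 * 100
Yield = 76.92%


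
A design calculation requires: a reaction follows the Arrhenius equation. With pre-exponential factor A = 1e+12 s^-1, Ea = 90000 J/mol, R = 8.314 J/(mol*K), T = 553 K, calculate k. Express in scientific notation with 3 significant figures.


k = A * exp(-Ea/(R*T))
k = 1e+12 * exp(-90000 / (8.314 * 553))
k = 1e+12 * exp(-19.575252)
k = 3.15e+03


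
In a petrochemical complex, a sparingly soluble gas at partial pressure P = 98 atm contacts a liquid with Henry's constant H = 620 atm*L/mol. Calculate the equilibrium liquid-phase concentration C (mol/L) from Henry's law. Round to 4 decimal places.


C = P / H
C = 98 / 620
C = 0.1581 mol/L


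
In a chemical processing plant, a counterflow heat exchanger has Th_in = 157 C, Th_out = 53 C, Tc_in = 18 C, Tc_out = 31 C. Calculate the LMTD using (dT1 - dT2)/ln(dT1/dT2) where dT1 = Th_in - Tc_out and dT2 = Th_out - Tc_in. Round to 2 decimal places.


dT1 = Th_in - Tc_out = 157 - 31 = 126
dT2 = Th_out - Tc_in = 53 - 18 = 35
LMTD = (dT1 - dT2) / ln(dT1/dT2)
LMTD = (126 - 35) / ln(126/35)
LMTD = 71.04 K


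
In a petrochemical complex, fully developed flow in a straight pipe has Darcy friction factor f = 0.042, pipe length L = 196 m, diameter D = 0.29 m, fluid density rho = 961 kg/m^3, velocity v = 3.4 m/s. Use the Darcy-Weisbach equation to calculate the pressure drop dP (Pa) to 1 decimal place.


dP = f * (L/D) * (rho*v^2/2)
dP = 0.042 * (196/0.29) * (961*3.4^2/2)
L/D = 675.86206897
rho*v^2/2 = 961*11.56/2 = 5554.58
dP = 0.042 * 675.86206897 * 5554.58
dP = 157673.5 Pa


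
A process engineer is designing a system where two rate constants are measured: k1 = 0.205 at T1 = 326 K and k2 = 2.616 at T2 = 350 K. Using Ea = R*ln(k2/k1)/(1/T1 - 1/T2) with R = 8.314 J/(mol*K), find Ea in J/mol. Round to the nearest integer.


Ea = R * ln(k2/k1) / (1/T1 - 1/T2)
ln(k2/k1) = ln(2.616/0.205) = 2.5463917
1/T1 - 1/T2 = 1/326 - 1/350 = 0.000210341805
Ea = 8.314 * 2.5463917 / 0.000210341805
Ea = 100649 J/mol


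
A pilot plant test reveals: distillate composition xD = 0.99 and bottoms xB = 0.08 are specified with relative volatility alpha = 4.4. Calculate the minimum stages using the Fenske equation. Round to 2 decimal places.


N_min = ln((xD*(1-xB))/(xB*(1-xD))) / ln(alpha)
Numerator inside ln: 0.9108 / 0.0008 = 1138.5
ln(1138.5) = 7.037467
ln(alpha) = ln(4.4) = 1.481605
N_min = 7.037467 / 1.481605 = 4.75


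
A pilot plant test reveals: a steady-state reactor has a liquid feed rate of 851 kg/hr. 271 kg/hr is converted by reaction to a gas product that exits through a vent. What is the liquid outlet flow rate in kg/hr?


Steady-state mass balance on the main outlet: F_out = F_in - F_removed
F_out = 851 - 271
F_out = 580 kg/hr


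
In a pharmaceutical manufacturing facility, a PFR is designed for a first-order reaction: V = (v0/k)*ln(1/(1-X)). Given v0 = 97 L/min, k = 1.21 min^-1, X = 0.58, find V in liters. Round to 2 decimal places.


V = (v0/k) * ln(1/(1-X))
V = (97/1.21) * ln(1/(1-0.58))
V = 80.165289 * ln(2.380952)
V = 80.165289 * 0.8675
V = 69.54 L


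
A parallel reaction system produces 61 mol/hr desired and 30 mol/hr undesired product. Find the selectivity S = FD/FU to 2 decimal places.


S = desired product rate / undesired product rate
S = 61 / 30
S = 2.03


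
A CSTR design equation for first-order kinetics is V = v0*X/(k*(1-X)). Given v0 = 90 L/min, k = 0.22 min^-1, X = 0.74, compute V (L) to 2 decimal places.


V = v0 * X / (k * (1 - X))
V = 90 * 0.74 / (0.22 * (1 - 0.74))
V = 66.6 / (0.22 * 0.26)
V = 66.6 / 0.0572
V = 1164.34 L


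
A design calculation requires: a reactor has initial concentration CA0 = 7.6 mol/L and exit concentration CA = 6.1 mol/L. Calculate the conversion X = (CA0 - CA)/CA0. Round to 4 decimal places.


X = (CA0 - CA) / CA0
X = (7.6 - 6.1) / 7.6
X = 1.5 / 7.6
X = 0.1974
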